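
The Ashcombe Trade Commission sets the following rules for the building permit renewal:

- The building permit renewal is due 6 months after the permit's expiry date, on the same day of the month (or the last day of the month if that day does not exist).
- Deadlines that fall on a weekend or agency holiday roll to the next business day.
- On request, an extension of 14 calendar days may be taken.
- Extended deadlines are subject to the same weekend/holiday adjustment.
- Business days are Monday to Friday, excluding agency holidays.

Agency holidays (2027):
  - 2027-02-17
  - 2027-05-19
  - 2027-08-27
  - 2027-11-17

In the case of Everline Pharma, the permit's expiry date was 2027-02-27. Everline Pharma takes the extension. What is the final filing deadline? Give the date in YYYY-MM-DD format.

2027-09-13

Moving 6 months forward from 2027-02-27 on the corresponding day gives 2027-08-27.
2027-08-27 is a listed holiday, so it moves to the next business day, 2027-08-30 (Monday).
Applying the 14-calendar-day extension: 2027-08-30 + 14 days = 2027-09-13.
2027-09-13 falls on a Monday, which is a business day, so no adjustment is needed.
So the filing is due 2027-09-13.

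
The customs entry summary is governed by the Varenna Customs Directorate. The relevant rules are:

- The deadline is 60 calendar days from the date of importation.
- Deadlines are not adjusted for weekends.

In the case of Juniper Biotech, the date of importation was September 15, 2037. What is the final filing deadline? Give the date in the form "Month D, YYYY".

November 14, 2037

Trigger date September 15, 2037 + 60 calendar days = November 14, 2037.
No adjustment is made for weekends or holidays, so November 14, 2037 stands.
Final deadline: November 14, 2037.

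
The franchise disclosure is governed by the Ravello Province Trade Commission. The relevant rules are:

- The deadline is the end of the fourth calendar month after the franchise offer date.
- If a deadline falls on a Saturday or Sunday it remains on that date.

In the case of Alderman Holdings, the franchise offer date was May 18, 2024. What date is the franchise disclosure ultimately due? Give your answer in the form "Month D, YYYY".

September 30, 2024

The fourth month after May 18, 2024 is September 2024, whose last day is September 30, 2024.
No adjustment is made for weekends or holidays, so September 30, 2024 stands.
Final deadline: September 30, 2024.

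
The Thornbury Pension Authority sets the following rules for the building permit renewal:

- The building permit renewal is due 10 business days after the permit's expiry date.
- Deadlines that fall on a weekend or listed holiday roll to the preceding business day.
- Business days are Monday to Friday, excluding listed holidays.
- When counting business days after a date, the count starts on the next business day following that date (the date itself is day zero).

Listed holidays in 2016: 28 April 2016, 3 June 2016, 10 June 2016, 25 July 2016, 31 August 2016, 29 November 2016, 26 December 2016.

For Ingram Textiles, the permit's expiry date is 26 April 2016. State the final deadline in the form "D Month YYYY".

11 May 2016

Counting 10 business days after 26 April 2016 (skipping weekends and listed holidays) reaches 11 May 2016.
11 May 2016 falls on a Wednesday, which is a business day, so no adjustment is needed.
Final deadline: 11 May 2016.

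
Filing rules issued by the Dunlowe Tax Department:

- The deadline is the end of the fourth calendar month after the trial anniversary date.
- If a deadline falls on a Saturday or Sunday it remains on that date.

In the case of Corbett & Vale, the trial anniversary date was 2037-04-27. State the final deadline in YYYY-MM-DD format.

4 months after 2037-04-27 is August 2037; that month ends on 2037-08-31.
No adjustment is made for weekends or holidays, so 2037-08-31 stands.
Deadline: 2037-08-31.

2037-08-31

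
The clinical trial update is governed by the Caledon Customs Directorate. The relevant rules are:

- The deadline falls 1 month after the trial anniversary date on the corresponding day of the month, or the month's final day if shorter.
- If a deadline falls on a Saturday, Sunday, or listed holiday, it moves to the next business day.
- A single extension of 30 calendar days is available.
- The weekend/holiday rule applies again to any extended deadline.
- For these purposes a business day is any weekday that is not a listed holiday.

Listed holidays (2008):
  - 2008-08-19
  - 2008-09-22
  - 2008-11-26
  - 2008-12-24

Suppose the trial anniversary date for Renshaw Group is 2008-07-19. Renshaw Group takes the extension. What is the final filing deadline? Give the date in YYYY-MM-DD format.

1 month after 2008-07-19, on the same day of the month, is 2008-08-19.
Because 2008-08-19 is a listed holiday, the deadline becomes 2008-08-20 (Wednesday).
The 30-calendar-day extension moves the deadline from 2008-08-20 to 2008-09-19.
Since 2008-09-19 is a Friday and not a holiday, the date is unchanged.
The final due date is 2008-09-19.

2008-09-19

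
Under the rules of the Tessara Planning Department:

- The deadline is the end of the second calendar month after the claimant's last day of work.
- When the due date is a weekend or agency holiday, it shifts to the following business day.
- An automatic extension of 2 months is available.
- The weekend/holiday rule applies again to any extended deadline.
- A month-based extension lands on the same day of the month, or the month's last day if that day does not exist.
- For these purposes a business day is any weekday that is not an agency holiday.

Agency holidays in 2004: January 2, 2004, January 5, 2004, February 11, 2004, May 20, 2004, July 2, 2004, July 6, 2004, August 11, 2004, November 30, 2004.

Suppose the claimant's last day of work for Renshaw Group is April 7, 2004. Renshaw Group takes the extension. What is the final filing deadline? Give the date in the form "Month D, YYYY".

August 30, 2004

2 months after April 7, 2004 falls in June 2004; the last day of that month is June 30, 2004.
June 30, 2004 is a Wednesday and not a listed holiday, so it stands.
Add 2 months to June 30, 2004: August 30, 2004.
August 30, 2004 is a Monday and not a listed holiday, so it stands.
So the filing is due August 30, 2004.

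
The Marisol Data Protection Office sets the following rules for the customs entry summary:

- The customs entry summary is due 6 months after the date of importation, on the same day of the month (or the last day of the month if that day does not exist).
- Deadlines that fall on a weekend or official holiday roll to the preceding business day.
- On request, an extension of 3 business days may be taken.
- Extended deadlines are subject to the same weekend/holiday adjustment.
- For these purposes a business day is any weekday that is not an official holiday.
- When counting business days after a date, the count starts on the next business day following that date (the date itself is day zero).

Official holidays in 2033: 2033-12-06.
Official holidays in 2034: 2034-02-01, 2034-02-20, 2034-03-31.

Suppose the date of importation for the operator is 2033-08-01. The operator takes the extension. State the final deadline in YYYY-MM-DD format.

Moving 6 months forward from 2033-08-01 on the corresponding day gives 2034-02-01.
2034-02-01 falls on a listed holiday. Rolling to the preceding business day gives 2034-01-31, a Tuesday.
Applying the 3-business-day extension: 3 business days after 2034-01-31 is 2034-02-06.
2034-02-06 falls on a Monday, which is a business day, so no adjustment is needed.
So the filing is due 2034-02-06.

2034-02-06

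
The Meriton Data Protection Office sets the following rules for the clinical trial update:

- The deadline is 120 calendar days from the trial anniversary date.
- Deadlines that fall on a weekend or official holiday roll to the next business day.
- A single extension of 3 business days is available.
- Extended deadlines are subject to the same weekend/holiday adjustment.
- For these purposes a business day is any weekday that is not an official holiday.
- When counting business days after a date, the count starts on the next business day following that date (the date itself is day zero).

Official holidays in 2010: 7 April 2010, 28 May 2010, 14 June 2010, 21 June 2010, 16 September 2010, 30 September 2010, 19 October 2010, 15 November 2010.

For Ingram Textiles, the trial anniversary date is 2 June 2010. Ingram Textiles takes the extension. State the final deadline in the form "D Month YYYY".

6 October 2010

120 calendar days after 2 June 2010 is 30 September 2010.
30 September 2010 is a listed holiday, so it moves to the next business day, 1 October 2010 (Friday).
Counting 3 further business days from 1 October 2010 reaches 6 October 2010.
6 October 2010 (Wednesday) is already a business day.
Final deadline: 6 October 2010.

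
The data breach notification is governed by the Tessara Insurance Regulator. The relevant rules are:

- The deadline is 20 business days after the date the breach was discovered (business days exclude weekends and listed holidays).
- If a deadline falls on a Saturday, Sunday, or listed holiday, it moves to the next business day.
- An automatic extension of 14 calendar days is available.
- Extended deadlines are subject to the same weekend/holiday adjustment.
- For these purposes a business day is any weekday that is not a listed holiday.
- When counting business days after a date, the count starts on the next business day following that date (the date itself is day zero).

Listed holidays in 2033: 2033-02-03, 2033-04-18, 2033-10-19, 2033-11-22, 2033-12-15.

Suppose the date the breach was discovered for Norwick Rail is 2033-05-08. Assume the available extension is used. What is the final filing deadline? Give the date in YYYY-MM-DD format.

Starting the day after 2033-05-08 and counting 20 business days lands on 2033-06-03.
2033-06-03 falls on a Friday, which is a business day, so no adjustment is needed.
Add the 14 calendar-day extension to 2033-06-03: 2033-06-17.
2033-06-17 (Friday) is already a business day.
The final due date is 2033-06-17.

2033-06-17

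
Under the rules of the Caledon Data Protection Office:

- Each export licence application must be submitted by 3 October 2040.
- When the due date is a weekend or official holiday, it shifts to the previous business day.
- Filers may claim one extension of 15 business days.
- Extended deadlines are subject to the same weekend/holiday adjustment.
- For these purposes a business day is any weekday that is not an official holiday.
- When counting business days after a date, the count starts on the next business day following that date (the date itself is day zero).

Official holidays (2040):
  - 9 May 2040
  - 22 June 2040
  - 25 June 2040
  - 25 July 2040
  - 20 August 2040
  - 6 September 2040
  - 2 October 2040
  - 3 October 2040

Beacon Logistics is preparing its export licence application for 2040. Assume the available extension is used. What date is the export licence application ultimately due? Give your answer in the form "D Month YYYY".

The statutory due date is 3 October 2040.
3 October 2040 is a listed holiday; the preceding business day is 1 October 2040 (Monday).
Counting 15 further business days from 1 October 2040 reaches 24 October 2040.
24 October 2040 falls on a Wednesday, which is a business day, so no adjustment is needed.
Deadline: 24 October 2040.

24 October 2040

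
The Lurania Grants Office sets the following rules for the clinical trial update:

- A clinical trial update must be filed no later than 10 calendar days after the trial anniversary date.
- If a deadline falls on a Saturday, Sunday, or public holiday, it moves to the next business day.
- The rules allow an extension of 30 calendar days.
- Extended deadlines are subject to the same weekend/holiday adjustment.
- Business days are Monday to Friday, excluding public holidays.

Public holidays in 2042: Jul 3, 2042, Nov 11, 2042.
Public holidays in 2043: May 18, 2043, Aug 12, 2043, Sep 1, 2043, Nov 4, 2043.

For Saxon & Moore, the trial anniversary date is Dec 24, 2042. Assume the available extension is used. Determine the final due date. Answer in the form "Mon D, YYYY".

Feb 4, 2043

Trigger date Dec 24, 2042 + 10 calendar days = Jan 3, 2043.
Jan 3, 2043 falls on a Saturday. Rolling to the next business day gives Jan 5, 2043, a Monday.
The 30-calendar-day extension moves the deadline from Jan 5, 2043 to Feb 4, 2043.
Feb 4, 2043 is a Wednesday and not a listed holiday, so it stands.
So the filing is due Feb 4, 2043.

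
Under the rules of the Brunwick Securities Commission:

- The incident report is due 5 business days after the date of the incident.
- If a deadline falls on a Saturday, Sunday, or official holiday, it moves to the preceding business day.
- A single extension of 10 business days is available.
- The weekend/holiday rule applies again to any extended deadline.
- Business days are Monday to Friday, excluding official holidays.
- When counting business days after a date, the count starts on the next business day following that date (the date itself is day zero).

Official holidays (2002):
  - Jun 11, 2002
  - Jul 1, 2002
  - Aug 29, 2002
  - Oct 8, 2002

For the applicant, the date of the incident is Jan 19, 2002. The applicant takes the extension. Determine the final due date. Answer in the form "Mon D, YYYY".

Feb 8, 2002

5 business days after Jan 19, 2002, excluding weekends and holidays, is Jan 25, 2002.
Jan 25, 2002 falls on a Friday, which is a business day, so no adjustment is needed.
Counting 10 further business days from Jan 25, 2002 reaches Feb 8, 2002.
Feb 8, 2002 is a Friday and not a listed holiday, so it stands.
The final due date is Feb 8, 2002.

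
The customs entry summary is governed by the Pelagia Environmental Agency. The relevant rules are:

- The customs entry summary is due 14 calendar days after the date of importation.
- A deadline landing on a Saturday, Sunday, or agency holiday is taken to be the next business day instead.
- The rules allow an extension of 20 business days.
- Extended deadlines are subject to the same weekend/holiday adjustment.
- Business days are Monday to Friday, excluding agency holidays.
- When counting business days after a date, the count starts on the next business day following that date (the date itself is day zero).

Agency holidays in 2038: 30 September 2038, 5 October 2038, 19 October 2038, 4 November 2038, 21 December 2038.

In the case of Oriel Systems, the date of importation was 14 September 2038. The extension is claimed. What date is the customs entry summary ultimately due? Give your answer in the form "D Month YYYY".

29 October 2038

Trigger date 14 September 2038 + 14 calendar days = 28 September 2038.
28 September 2038 falls on a Tuesday, which is a business day, so no adjustment is needed.
Counting 20 further business days from 28 September 2038 reaches 29 October 2038.
29 October 2038 (Friday) is already a business day.
Final deadline: 29 October 2038.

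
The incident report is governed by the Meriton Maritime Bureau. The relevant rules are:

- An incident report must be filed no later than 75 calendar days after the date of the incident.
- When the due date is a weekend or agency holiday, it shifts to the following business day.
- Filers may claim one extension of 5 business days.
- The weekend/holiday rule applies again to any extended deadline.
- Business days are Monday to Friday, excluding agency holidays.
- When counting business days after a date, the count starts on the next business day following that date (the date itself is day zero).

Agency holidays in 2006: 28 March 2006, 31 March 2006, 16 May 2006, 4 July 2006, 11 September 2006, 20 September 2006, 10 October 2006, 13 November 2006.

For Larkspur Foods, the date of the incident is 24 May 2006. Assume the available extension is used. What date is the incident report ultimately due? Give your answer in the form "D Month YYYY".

14 August 2006

From 24 May 2006, 75 calendar days later is 7 August 2006.
7 August 2006 is a Monday and not a listed holiday, so it stands.
The 5-business-day extension runs from 7 August 2006 to 14 August 2006.
14 August 2006 (Monday) is already a business day.
Final deadline: 14 August 2006.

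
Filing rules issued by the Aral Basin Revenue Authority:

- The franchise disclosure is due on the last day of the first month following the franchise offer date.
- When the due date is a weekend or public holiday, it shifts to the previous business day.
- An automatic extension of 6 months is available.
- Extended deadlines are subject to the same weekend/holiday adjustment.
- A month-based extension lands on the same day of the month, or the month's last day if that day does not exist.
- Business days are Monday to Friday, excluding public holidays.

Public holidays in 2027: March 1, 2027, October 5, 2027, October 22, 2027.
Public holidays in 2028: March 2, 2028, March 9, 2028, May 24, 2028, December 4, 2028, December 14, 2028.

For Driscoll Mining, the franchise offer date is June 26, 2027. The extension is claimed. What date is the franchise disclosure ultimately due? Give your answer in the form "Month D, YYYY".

January 28, 2028

1 month after June 26, 2027 falls in July 2027; the last day of that month is July 31, 2027.
Because July 31, 2027 is a Saturday, the deadline becomes July 30, 2027 (Friday).
Applying the 6 months extension: 6 months after July 30, 2027 is January 30, 2028.
January 30, 2028 is a Sunday, so it moves to the preceding business day, January 28, 2028 (Friday).
Deadline: January 28, 2028.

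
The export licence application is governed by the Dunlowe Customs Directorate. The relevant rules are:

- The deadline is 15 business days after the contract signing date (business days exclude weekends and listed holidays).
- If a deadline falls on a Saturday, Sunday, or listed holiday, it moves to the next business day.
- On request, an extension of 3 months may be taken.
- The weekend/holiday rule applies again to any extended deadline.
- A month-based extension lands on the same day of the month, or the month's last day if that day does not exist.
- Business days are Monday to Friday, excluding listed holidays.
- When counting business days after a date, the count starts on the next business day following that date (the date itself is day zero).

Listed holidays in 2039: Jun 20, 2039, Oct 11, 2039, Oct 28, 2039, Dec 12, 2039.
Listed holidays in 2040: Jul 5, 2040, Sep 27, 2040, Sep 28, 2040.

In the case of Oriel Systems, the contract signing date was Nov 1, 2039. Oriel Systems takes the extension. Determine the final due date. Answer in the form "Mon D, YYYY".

Starting the day after Nov 1, 2039 and counting 15 business days lands on Nov 22, 2039.
Nov 22, 2039 is a Tuesday and not a listed holiday, so it stands.
The 3 months extension carries Nov 22, 2039 to Feb 22, 2040.
Feb 22, 2040 is a Wednesday and not a listed holiday, so it stands.
So the filing is due Feb 22, 2040.

Feb 22, 2040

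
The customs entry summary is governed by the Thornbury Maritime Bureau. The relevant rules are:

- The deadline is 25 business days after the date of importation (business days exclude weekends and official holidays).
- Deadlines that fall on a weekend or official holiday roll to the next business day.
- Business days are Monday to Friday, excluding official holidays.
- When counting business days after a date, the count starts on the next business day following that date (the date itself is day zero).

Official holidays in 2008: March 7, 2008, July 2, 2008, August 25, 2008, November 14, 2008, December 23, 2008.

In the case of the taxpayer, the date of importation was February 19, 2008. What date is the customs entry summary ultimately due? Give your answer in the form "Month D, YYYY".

Counting 25 business days after February 19, 2008 (skipping weekends and listed holidays) reaches March 26, 2008.
Since March 26, 2008 is a Wednesday and not a holiday, the date is unchanged.
Deadline: March 26, 2008.

March 26, 2008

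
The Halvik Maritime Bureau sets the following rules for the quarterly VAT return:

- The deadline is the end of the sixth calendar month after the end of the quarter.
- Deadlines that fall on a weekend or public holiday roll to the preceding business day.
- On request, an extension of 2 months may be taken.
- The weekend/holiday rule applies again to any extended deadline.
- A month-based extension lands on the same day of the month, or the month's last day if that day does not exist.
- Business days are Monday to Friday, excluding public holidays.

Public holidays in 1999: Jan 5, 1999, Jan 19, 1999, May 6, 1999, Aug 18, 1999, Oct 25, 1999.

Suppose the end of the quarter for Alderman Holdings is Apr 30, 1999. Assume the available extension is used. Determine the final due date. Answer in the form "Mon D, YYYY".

The sixth month after Apr 30, 1999 is October 1999, whose last day is Oct 31, 1999.
Oct 31, 1999 falls on a Sunday. Rolling to the preceding business day gives Oct 29, 1999, a Friday.
Applying the 2 months extension: 2 months after Oct 29, 1999 is Dec 29, 1999.
Dec 29, 1999 falls on a Wednesday, which is a business day, so no adjustment is needed.
The final due date is Dec 29, 1999.

Dec 29, 1999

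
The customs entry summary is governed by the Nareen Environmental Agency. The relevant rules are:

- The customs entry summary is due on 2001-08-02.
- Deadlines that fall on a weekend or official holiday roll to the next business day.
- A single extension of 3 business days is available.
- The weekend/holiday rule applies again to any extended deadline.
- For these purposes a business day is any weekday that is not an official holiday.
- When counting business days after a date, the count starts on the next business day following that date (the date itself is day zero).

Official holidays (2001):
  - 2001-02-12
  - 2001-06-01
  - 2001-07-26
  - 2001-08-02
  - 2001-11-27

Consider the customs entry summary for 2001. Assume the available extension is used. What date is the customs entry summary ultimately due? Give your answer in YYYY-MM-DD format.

The stated deadline is 2001-08-02.
2001-08-02 falls on a listed holiday. Rolling to the next business day gives 2001-08-03, a Friday.
Applying the 3-business-day extension: 3 business days after 2001-08-03 is 2001-08-08.
Since 2001-08-08 is a Wednesday and not a holiday, the date is unchanged.
So the filing is due 2001-08-08.

2001-08-08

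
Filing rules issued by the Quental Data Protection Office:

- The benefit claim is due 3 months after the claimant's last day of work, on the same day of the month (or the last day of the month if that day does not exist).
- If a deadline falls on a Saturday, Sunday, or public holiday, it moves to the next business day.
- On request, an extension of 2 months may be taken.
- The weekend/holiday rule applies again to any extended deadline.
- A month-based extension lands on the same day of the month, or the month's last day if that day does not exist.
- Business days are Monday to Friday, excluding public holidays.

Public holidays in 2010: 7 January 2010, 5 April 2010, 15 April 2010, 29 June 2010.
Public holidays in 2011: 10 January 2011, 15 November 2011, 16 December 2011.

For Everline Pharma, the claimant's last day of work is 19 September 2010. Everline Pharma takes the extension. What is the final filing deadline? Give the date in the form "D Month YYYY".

Moving 3 months forward from 19 September 2010 on the corresponding day gives 19 December 2010.
19 December 2010 is a Sunday, so it moves to the next business day, 20 December 2010 (Monday).
Applying the 2 months extension: 2 months after 20 December 2010 is 20 February 2011.
20 February 2011 is a Sunday, so it moves to the next business day, 21 February 2011 (Monday).
The final due date is 21 February 2011.

21 February 2011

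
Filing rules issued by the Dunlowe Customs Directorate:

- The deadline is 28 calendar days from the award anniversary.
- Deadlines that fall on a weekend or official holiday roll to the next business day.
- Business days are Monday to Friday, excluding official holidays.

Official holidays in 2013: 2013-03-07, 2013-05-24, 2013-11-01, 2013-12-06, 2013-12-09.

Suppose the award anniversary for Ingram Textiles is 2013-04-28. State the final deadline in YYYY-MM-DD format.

Adding 28 calendar days to 2013-04-28 gives 2013-05-26.
2013-05-26 is a Sunday; the next business day is 2013-05-27 (Monday).
So the filing is due 2013-05-27.

2013-05-27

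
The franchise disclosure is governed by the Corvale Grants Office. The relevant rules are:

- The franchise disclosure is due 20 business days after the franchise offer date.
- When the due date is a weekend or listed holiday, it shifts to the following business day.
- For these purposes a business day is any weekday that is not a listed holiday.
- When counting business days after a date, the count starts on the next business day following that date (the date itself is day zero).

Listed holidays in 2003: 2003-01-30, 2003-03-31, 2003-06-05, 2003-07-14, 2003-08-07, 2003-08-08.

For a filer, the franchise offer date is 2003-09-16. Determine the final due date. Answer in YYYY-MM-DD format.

2003-10-14

Starting the day after 2003-09-16 and counting 20 business days lands on 2003-10-14.
2003-10-14 falls on a Tuesday, which is a business day, so no adjustment is needed.
Final deadline: 2003-10-14.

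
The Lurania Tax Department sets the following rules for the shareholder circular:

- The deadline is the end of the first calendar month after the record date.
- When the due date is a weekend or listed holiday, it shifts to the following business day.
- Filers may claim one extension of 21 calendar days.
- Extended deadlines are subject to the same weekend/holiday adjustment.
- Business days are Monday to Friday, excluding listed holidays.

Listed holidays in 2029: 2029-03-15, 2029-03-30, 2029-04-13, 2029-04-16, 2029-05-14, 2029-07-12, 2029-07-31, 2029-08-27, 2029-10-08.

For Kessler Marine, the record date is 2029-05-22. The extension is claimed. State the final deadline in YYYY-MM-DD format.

1 month after 2029-05-22 is June 2029; that month ends on 2029-06-30.
Because 2029-06-30 is a Saturday, the deadline becomes 2029-07-02 (Monday).
With the 21-day extension, 2029-07-02 becomes 2029-07-23.
Since 2029-07-23 is a Monday and not a holiday, the date is unchanged.
The final due date is 2029-07-23.

2029-07-23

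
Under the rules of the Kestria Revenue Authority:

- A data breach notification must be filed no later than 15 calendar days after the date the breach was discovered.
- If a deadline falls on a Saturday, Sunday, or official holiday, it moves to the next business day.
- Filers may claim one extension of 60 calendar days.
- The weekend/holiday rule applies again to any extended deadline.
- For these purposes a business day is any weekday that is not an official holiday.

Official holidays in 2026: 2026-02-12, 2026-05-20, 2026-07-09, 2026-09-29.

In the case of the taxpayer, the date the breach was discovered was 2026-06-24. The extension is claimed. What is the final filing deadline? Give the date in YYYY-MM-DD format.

2026-09-08

Adding 15 calendar days to 2026-06-24 gives 2026-07-09.
2026-07-09 is a listed holiday; the next business day is 2026-07-10 (Friday).
With the 60-day extension, 2026-07-10 becomes 2026-09-08.
2026-09-08 is a Tuesday and not a listed holiday, so it stands.
Deadline: 2026-09-08.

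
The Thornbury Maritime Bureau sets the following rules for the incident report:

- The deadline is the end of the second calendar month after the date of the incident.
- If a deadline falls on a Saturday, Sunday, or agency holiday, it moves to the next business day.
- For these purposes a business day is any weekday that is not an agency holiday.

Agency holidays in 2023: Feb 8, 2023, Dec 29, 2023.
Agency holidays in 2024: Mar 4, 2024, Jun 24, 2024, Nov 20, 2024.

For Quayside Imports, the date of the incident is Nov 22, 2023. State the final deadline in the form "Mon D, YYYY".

Jan 31, 2024

2 months after Nov 22, 2023 is January 2024; that month ends on Jan 31, 2024.
Since Jan 31, 2024 is a Wednesday and not a holiday, the date is unchanged.
So the filing is due Jan 31, 2024.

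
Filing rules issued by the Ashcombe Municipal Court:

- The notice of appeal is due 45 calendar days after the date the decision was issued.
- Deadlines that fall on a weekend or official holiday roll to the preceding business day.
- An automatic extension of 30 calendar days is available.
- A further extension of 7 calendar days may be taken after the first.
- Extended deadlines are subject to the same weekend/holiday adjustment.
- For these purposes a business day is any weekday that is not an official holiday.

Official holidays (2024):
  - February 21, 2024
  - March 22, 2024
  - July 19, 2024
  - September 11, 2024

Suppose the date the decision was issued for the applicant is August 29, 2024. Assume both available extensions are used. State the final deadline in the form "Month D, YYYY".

November 15, 2024

From August 29, 2024, 45 calendar days later is October 13, 2024.
October 13, 2024 is a Sunday, so it moves to the preceding business day, October 11, 2024 (Friday).
The 30-calendar-day extension moves the deadline from October 11, 2024 to November 10, 2024.
Because November 10, 2024 is a Sunday, the deadline becomes November 8, 2024 (Friday).
The 7-calendar-day extension moves the deadline from November 8, 2024 to November 15, 2024.
November 15, 2024 (Friday) is already a business day.
Final deadline: November 15, 2024.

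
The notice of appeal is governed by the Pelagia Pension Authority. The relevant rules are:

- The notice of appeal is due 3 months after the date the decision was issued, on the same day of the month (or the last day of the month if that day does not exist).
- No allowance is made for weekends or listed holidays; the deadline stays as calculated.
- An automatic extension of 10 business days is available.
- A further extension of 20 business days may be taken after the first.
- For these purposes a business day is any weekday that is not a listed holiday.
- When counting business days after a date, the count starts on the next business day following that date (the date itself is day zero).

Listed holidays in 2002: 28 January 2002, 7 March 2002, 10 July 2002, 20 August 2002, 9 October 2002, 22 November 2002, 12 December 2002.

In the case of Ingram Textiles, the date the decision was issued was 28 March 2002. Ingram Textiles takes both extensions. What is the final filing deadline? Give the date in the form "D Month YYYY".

12 August 2002

3 months after 28 March 2002, on the same day of the month, is 28 June 2002.
No adjustment is made for weekends or holidays, so 28 June 2002 stands.
Applying the 10-business-day extension: 10 business days after 28 June 2002 is 15 July 2002.
No adjustment is made for weekends or holidays, so 15 July 2002 stands.
Counting 20 further business days from 15 July 2002 reaches 12 August 2002.
No adjustment is made for weekends or holidays, so 12 August 2002 stands.
So the filing is due 12 August 2002.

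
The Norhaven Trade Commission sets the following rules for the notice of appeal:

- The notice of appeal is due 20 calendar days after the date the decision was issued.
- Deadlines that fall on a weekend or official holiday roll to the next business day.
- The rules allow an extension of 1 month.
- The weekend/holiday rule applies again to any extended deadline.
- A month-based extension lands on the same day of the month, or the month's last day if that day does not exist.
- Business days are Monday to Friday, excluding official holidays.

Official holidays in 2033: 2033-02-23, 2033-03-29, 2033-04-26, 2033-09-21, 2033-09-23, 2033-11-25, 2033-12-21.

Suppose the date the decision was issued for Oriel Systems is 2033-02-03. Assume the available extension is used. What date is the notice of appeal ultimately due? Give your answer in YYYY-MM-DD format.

Trigger date 2033-02-03 + 20 calendar days = 2033-02-23.
2033-02-23 falls on a listed holiday. Rolling to the next business day gives 2033-02-24, a Thursday.
Applying the 1 month extension: 1 month after 2033-02-24 is 2033-03-24.
2033-03-24 falls on a Thursday, which is a business day, so no adjustment is needed.
Deadline: 2033-03-24.

2033-03-24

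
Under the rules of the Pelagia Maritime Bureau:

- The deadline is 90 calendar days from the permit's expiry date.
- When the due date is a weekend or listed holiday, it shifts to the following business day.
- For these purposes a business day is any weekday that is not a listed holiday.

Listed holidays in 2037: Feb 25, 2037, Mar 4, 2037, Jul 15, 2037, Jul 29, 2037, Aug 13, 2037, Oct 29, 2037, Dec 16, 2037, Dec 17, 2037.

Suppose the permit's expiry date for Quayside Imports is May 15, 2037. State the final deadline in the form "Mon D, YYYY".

Aug 14, 2037

From May 15, 2037, 90 calendar days later is Aug 13, 2037.
Aug 13, 2037 falls on a listed holiday. Rolling to the next business day gives Aug 14, 2037, a Friday.
Deadline: Aug 14, 2037.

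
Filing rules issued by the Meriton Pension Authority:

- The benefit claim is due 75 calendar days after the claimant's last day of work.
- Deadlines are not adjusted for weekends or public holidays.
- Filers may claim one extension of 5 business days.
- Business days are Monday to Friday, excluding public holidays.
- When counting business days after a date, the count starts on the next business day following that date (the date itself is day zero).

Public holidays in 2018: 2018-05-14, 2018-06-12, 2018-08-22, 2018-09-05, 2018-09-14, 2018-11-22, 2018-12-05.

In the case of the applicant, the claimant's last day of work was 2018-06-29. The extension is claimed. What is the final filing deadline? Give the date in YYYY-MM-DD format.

Trigger date 2018-06-29 + 75 calendar days = 2018-09-12.
No adjustment is made for weekends or holidays, so 2018-09-12 stands.
The 5-business-day extension runs from 2018-09-12 to 2018-09-20.
2018-09-20 is a Thursday; no weekend or holiday adjustment applies.
Deadline: 2018-09-20.

2018-09-20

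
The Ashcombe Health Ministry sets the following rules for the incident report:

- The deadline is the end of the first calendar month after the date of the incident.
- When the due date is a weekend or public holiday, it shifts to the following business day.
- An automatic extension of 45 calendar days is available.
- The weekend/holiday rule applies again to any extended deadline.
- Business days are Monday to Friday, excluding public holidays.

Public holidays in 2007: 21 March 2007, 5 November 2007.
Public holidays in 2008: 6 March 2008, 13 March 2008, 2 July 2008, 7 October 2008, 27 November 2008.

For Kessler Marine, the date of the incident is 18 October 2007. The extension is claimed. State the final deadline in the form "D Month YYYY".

1 month after 18 October 2007 is November 2007; that month ends on 30 November 2007.
30 November 2007 is a Friday and not a listed holiday, so it stands.
Applying the 45-calendar-day extension: 30 November 2007 + 45 days = 14 January 2008.
Since 14 January 2008 is a Monday and not a holiday, the date is unchanged.
Final deadline: 14 January 2008.

14 January 2008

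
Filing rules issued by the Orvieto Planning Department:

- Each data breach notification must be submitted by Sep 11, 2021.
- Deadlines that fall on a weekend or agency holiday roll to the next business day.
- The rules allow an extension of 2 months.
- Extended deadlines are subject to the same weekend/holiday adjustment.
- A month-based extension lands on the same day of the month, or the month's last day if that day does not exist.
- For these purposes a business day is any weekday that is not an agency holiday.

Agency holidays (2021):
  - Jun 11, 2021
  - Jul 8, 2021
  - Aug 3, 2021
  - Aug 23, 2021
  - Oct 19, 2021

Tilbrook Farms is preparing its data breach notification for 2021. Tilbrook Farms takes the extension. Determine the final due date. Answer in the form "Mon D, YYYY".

Start from the fixed due date, Sep 11, 2021.
Sep 11, 2021 is a Saturday, so it moves to the next business day, Sep 13, 2021 (Monday).
Applying the 2 months extension: 2 months after Sep 13, 2021 is Nov 13, 2021.
Nov 13, 2021 is a Saturday, so it moves to the next business day, Nov 15, 2021 (Monday).
Deadline: Nov 15, 2021.

Nov 15, 2021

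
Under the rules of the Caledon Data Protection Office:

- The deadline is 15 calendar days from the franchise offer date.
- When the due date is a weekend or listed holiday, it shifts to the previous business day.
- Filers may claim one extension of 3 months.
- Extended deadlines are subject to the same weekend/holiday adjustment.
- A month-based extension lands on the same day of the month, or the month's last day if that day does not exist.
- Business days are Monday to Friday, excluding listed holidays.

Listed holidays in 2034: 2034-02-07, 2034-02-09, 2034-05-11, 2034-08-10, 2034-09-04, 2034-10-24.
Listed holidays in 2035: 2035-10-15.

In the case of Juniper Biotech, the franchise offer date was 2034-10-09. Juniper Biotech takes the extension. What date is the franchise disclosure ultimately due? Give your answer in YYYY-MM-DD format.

2035-01-23

15 calendar days after 2034-10-09 is 2034-10-24.
Because 2034-10-24 is a listed holiday, the deadline becomes 2034-10-23 (Monday).
The 3 months extension carries 2034-10-23 to 2035-01-23.
2035-01-23 falls on a Tuesday, which is a business day, so no adjustment is needed.
The final due date is 2035-01-23.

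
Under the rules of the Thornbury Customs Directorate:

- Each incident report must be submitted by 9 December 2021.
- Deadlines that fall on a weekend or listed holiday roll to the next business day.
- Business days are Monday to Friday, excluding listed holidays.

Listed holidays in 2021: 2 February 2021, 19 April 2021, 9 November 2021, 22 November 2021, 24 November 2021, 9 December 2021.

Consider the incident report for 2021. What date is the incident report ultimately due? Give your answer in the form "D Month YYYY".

The statutory due date is 9 December 2021.
9 December 2021 is a listed holiday; the next business day is 10 December 2021 (Friday).
So the filing is due 10 December 2021.

10 December 2021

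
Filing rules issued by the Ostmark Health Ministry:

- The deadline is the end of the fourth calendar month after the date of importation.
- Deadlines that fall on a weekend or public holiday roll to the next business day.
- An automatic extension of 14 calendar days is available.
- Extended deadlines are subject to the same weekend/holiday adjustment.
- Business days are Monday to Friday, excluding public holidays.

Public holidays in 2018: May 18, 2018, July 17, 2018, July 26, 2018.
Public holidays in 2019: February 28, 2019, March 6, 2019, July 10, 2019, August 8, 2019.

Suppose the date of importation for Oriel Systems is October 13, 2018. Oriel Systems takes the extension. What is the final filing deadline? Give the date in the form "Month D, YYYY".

4 months after October 13, 2018 is February 2019; that month ends on February 28, 2019.
February 28, 2019 is a listed holiday, so it moves to the next business day, March 1, 2019 (Friday).
Add the 14 calendar-day extension to March 1, 2019: March 15, 2019.
March 15, 2019 falls on a Friday, which is a business day, so no adjustment is needed.
So the filing is due March 15, 2019.

March 15, 2019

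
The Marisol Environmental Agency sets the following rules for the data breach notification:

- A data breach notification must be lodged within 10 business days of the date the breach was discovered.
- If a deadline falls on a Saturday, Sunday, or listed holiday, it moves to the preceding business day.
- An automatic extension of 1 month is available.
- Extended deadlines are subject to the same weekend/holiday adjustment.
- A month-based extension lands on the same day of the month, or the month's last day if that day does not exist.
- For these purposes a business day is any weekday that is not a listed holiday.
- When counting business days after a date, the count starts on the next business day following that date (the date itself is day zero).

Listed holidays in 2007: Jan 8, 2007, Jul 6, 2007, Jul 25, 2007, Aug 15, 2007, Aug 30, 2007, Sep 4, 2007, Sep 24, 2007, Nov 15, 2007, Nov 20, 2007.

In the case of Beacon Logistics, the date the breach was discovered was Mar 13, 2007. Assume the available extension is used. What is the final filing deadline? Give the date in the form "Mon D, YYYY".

Starting the day after Mar 13, 2007 and counting 10 business days lands on Mar 27, 2007.
Since Mar 27, 2007 is a Tuesday and not a holiday, the date is unchanged.
The 1 month extension carries Mar 27, 2007 to Apr 27, 2007.
Apr 27, 2007 is a Friday and not a listed holiday, so it stands.
The final due date is Apr 27, 2007.

Apr 27, 2007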